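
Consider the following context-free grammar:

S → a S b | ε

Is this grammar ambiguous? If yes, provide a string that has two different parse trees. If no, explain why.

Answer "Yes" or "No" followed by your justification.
At every step exactly one production applies: if the remaining string to generate is non-empty it starts with a and ends with b, forcing S → a S b; if it is empty, S → ε is forced. Hence each string a^n b^n has exactly one derivation (S → a S b applied n times, then S → ε) and one parse tree.

Final answer: No - the grammar is unambiguous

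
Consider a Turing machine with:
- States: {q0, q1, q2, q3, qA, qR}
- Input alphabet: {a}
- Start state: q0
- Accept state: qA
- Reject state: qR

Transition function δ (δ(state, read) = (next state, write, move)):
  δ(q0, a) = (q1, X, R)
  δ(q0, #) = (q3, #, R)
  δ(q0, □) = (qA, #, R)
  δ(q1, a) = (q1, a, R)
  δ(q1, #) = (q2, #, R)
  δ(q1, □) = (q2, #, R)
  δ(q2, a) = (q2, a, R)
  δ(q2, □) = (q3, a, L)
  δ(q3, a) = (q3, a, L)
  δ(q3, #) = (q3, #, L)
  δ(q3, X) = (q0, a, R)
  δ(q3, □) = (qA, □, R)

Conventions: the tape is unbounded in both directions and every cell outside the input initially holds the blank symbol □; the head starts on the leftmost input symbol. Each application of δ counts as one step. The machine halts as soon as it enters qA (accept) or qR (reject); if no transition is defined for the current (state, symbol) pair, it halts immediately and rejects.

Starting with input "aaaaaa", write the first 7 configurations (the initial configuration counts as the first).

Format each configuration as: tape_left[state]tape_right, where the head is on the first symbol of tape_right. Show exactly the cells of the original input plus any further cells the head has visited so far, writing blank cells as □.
Step 0: [q0]aaaaaa (head at position 0)
Step 1: δ(q0, a) = (q1, X, R)  ⊢  X[q1]aaaaa (head at position 1)
Step 2: δ(q1, a) = (q1, a, R)  ⊢  Xa[q1]aaaa (head at position 2)
Step 3: δ(q1, a) = (q1, a, R)  ⊢  Xaa[q1]aaa (head at position 3)
Step 4: δ(q1, a) = (q1, a, R)  ⊢  Xaaa[q1]aa (head at position 4)
Step 5: δ(q1, a) = (q1, a, R)  ⊢  Xaaaa[q1]a (head at position 5)
Step 6: δ(q1, a) = (q1, a, R)  ⊢  Xaaaaa[q1]□ (head at position 6)

Final answer: [q0]aaaaaa ⊢ X[q1]aaaaa ⊢ Xa[q1]aaaa ⊢ Xaa[q1]aaa ⊢ Xaaa[q1]aa ⊢ Xaaaa[q1]a ⊢ Xaaaaa[q1]□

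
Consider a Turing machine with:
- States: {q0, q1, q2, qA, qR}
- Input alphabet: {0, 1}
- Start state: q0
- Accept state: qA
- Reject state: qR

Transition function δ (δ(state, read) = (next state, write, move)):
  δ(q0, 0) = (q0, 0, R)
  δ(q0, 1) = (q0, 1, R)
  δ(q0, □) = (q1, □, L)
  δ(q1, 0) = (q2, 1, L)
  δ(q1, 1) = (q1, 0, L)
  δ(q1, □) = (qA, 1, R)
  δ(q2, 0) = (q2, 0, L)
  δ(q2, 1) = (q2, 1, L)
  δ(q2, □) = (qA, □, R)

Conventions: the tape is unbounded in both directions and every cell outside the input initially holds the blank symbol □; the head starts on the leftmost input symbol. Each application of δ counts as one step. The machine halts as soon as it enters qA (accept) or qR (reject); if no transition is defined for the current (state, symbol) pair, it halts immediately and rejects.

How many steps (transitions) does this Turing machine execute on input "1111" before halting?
Step 0: [q0]1111 (head at position 0)
Step 1: δ(q0, 1) = (q0, 1, R)  ⊢  1[q0]111 (head at position 1)
Step 2: δ(q0, 1) = (q0, 1, R)  ⊢  11[q0]11 (head at position 2)
Step 3: δ(q0, 1) = (q0, 1, R)  ⊢  111[q0]1 (head at position 3)
Step 4: δ(q0, 1) = (q0, 1, R)  ⊢  1111[q0]□ (head at position 4)
Step 5: δ(q0, □) = (q1, □, L)  ⊢  111[q1]1□ (head at position 3)
Step 6: δ(q1, 1) = (q1, 0, L)  ⊢  11[q1]10□ (head at position 2)
Step 7: δ(q1, 1) = (q1, 0, L)  ⊢  1[q1]100□ (head at position 1)
Step 8: δ(q1, 1) = (q1, 0, L)  ⊢  [q1]1000□ (head at position 0)
Step 9: δ(q1, 1) = (q1, 0, L)  ⊢  [q1]□0000□ (head at position -1)
Step 10: δ(q1, □) = (qA, 1, R)  ⊢  1[qA]0000□ (head at position 0)
The machine is in qA, so it halts and accepts.
Number of transitions executed: 10.

Final answer: 10 steps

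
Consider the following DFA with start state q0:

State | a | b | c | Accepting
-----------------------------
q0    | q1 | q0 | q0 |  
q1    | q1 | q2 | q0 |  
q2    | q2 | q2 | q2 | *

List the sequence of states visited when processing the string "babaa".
q0 → q0 → q1 → q2 → q2 → q2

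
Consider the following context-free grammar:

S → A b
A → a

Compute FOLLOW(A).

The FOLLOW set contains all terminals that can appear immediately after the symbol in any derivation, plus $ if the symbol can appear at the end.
A occurs only in S → A b, where it is immediately followed by the terminal b. So FOLLOW(A) = {b}.

Final answer: {b}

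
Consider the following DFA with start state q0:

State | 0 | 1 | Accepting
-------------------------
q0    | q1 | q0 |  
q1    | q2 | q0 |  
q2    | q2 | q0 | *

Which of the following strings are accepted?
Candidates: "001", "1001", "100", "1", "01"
"001": q0 → q1 → q2 → q0; q0 is not accepting → rejected
"1001": q0 → q0 → q1 → q2 → q0; q0 is not accepting → rejected
"100": q0 → q0 → q1 → q2; q2 is accepting → accepted
"1": q0 → q0; q0 is not accepting → rejected
"01": q0 → q1 → q0; q0 is not accepting → rejected

Final answer: "100"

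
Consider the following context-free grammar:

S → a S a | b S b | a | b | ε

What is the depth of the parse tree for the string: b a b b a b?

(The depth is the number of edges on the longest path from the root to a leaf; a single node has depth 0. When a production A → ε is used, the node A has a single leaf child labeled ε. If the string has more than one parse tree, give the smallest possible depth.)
The string has even length 6, so its (unique) parse tree peels off matching outer symbols: S → b S b, S → a S a, S → b S b, and finally S → ε for the empty middle.
The S nodes are at depths 0..3; the ε leaf under the innermost S is at depth 4 (terminal leaves are at depths 1..3).
Depth = 4.

Final answer: 4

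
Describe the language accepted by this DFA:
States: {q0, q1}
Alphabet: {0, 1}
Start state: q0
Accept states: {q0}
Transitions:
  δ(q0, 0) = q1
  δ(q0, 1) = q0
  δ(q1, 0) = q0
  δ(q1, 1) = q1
Analyzing the DFA structure:
Start state: q0
Accept states: {q0}
Interpreting what each state remembers (checking against the transitions):
  q0: an even number of 0s has been read so far
  q1: an odd number of 0s has been read so far
  δ(q0, 0): in q0 (an even number of 0s has been read so far), after reading 0 we have: an odd number of 0s has been read so far → q1
  δ(q0, 1): in q0 (an even number of 0s has been read so far), after reading 1 we have: an even number of 0s has been read so far → q0
  δ(q1, 0): in q1 (an odd number of 0s has been read so far), after reading 0 we have: an even number of 0s has been read so far → q0
  δ(q1, 1): in q1 (an odd number of 0s has been read so far), after reading 1 we have: an odd number of 0s has been read so far → q1
A string is accepted iff it ends in {q0}, i.e. an even number of 0s has been read so far.
Language: All binary strings with an even number of 0s

Final answer: All binary strings with an even number of 0s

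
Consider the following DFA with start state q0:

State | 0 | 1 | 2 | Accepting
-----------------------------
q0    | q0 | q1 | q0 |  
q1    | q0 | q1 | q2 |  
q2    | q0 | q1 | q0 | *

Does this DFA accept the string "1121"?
Start in q0.
Read '1': q0 → q1
Read '1': q1 → q1
Read '2': q1 → q2
Read '1': q2 → q1
Final state q1 is not accepting, so the string is rejected.

Final answer: No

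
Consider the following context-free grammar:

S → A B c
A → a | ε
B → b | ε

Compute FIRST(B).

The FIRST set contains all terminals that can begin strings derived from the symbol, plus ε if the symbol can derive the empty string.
B → b contributes b; B → ε makes B nullable, contributing ε. FIRST(B) = {b, ε}.

Final answer: {b, ε}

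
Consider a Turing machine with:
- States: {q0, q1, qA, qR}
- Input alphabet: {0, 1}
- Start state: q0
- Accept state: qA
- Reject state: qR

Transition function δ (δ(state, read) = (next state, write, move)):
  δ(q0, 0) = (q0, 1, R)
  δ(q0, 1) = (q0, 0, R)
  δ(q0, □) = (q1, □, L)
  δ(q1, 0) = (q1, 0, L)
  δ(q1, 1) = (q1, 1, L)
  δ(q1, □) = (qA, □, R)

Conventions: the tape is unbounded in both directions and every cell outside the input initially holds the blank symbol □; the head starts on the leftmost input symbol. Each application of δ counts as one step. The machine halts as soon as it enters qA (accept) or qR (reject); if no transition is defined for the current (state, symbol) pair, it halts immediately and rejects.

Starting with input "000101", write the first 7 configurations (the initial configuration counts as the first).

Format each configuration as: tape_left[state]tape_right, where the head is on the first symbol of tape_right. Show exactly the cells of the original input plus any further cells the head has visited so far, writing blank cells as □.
Step 0: [q0]000101 (head at position 0)
Step 1: δ(q0, 0) = (q0, 1, R)  ⊢  1[q0]00101 (head at position 1)
Step 2: δ(q0, 0) = (q0, 1, R)  ⊢  11[q0]0101 (head at position 2)
Step 3: δ(q0, 0) = (q0, 1, R)  ⊢  111[q0]101 (head at position 3)
Step 4: δ(q0, 1) = (q0, 0, R)  ⊢  1110[q0]01 (head at position 4)
Step 5: δ(q0, 0) = (q0, 1, R)  ⊢  11101[q0]1 (head at position 5)
Step 6: δ(q0, 1) = (q0, 0, R)  ⊢  111010[q0]□ (head at position 6)

Final answer: [q0]000101 ⊢ 1[q0]00101 ⊢ 11[q0]0101 ⊢ 111[q0]101 ⊢ 1110[q0]01 ⊢ 11101[q0]1 ⊢ 111010[q0]□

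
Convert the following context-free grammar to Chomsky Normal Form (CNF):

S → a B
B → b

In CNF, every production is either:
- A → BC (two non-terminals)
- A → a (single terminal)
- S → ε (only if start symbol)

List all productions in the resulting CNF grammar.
The grammar has no ε-productions or unit productions to eliminate.
S → a B has terminal a in a right-hand side of length ≥ 2: introduce T_a → a and use T_a in place of a.
B → b is already in CNF (single terminal) – keep it.
S → a B becomes S → T_a B.
Resulting CNF grammar (3 productions): T_a → a; B → b; S → T_a B

Final answer: T_a → a; B → b; S → T_a B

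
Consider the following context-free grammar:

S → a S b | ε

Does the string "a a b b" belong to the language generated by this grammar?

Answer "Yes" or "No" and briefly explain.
A derivation exists: S ⇒ a S b ⇒ a a S b b ⇒ a a b b (using S → a S b twice, then S → ε).

Final answer: Yes - a valid derivation exists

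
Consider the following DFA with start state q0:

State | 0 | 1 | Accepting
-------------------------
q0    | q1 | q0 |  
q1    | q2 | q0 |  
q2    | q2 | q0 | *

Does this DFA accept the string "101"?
Start in q0.
Read '1': q0 → q0
Read '0': q0 → q1
Read '1': q1 → q0
Final state q0 is not accepting, so the string is rejected.

Final answer: No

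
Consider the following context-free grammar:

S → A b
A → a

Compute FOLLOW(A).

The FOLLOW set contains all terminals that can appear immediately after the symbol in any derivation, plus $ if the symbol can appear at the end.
A occurs only in S → A b, where it is immediately followed by the terminal b. So FOLLOW(A) = {b}.

Final answer: {b}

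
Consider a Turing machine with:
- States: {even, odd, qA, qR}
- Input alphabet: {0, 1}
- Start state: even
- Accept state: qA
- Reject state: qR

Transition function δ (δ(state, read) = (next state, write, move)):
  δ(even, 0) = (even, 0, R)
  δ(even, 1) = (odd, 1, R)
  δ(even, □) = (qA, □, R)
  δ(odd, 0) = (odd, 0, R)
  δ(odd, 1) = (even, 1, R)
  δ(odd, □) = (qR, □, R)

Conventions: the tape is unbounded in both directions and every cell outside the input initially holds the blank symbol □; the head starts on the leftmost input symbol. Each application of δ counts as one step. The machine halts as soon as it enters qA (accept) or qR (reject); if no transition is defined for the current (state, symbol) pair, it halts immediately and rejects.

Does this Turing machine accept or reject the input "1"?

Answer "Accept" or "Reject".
Step 0: [even]1 (head at position 0)
Step 1: δ(even, 1) = (odd, 1, R)  ⊢  1[odd]□ (head at position 1)
Step 2: δ(odd, □) = (qR, □, R)  ⊢  1□[qR]□ (head at position 2)
The machine is in qR, so it halts and rejects.

Final answer: Reject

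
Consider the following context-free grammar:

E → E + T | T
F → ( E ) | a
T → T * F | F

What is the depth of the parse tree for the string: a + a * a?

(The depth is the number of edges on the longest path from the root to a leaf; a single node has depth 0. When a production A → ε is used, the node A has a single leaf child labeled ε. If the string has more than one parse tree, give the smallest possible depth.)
The grammar is unambiguous; the parse tree of a + a * a is:
E → E + T at the root (depth 0).
  Left E (depth 1) → T (2) → F (3) → a (4).
  Right T (depth 1) → T * F; that T (2) → F (3) → a (4); F (2) → a (3).
The longest root-to-leaf paths have 4 edges.
Depth = 4.

Final answer: 4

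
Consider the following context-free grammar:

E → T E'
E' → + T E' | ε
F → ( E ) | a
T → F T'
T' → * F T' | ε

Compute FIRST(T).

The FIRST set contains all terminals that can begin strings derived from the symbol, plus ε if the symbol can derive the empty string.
FIRST(F): F → ( E ) contributes '(' and F → a contributes 'a', so FIRST(F) = {(, a}. F is not nullable.
FIRST(T): T → F T' begins with F, and F is not nullable, so FIRST(T) = FIRST(F) = {(, a}.

Final answer: {(, a}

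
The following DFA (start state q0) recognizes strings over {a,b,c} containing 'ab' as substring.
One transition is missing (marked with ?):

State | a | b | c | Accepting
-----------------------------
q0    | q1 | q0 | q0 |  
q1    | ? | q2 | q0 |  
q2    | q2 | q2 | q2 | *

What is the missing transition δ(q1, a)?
q1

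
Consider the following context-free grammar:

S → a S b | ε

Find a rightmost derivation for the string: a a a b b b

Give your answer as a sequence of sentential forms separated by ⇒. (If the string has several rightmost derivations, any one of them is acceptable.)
Start with S.
Step 1: the rightmost non-terminal is S; apply S → a S b:  a S b
Step 2: the rightmost non-terminal is S; apply S → a S b:  a a S b b
Step 3: the rightmost non-terminal is S; apply S → a S b:  a a a S b b b
Step 4: the rightmost non-terminal is S; apply S → ε:  a a a b b b

Final answer: S ⇒ a S b ⇒ a a S b b ⇒ a a a S b b b ⇒ a a a b b b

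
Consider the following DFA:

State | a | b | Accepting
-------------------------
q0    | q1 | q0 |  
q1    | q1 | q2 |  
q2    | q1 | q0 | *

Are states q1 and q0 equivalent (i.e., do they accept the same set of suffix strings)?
Try the suffix "b".
From q1: q1 → q2 — accepting.
From q0: q0 → q0 — not accepting.
The two states disagree on this suffix, so they are not equivalent.

Final answer: No. Distinguishing string: "b" - accepted from q1 but not from q0.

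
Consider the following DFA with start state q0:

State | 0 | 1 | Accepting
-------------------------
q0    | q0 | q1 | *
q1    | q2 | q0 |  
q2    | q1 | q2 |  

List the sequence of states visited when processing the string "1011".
q0 → q1 → q2 → q2 → q2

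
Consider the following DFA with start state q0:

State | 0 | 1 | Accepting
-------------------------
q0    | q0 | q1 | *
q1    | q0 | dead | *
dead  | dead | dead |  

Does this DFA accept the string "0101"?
Start in q0.
Read '0': q0 → q0
Read '1': q0 → q1
Read '0': q1 → q0
Read '1': q0 → q1
Final state q1 is accepting, so the string is accepted.

Final answer: Yes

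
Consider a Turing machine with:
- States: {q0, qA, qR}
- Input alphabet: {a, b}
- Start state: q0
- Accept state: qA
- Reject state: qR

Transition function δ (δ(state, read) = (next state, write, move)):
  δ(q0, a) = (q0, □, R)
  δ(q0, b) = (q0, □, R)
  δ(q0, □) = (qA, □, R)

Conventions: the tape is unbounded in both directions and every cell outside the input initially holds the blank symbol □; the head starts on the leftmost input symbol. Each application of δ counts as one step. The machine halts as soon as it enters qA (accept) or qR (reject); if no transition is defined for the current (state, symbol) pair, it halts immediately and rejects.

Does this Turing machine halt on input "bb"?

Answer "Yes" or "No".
Step 0: [q0]bb (head at position 0)
Step 1: δ(q0, b) = (q0, □, R)  ⊢  □[q0]b (head at position 1)
Step 2: δ(q0, b) = (q0, □, R)  ⊢  □□[q0]□ (head at position 2)
Step 3: δ(q0, □) = (qA, □, R)  ⊢  □□□[qA]□ (head at position 3)
The machine is in qA, so it halts and accepts.
It halts after 3 steps.

Final answer: Yes - halts after 3 steps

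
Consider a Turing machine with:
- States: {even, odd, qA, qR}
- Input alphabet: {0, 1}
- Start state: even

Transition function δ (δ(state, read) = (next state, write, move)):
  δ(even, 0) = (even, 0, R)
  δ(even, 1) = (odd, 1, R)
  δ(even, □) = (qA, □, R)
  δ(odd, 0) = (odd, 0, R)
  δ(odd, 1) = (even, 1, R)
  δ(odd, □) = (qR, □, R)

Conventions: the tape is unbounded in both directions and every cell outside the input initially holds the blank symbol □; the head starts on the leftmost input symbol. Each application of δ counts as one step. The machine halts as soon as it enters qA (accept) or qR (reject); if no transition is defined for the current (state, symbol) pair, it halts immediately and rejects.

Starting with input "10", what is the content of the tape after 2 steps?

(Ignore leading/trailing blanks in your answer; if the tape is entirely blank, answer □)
Step 0: [even]10 (head at position 0)
Step 1: δ(even, 1) = (odd, 1, R)  ⊢  1[odd]0 (head at position 1)
Step 2: δ(odd, 0) = (odd, 0, R)  ⊢  10[odd]□ (head at position 2)
Tape after 2 steps (ignoring surrounding blanks): 10

Final answer: Tape: 10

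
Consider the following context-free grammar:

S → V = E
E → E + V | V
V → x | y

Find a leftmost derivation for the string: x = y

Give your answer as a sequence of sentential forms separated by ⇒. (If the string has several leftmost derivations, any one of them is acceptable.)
Start with S.
Step 1: the leftmost non-terminal is S; apply S → V = E:  V = E
Step 2: the leftmost non-terminal is V; apply V → x:  x = E
Step 3: the leftmost non-terminal is E; apply E → V:  x = V
Step 4: the leftmost non-terminal is V; apply V → y:  x = y

Final answer: S ⇒ V = E ⇒ x = E ⇒ x = V ⇒ x = y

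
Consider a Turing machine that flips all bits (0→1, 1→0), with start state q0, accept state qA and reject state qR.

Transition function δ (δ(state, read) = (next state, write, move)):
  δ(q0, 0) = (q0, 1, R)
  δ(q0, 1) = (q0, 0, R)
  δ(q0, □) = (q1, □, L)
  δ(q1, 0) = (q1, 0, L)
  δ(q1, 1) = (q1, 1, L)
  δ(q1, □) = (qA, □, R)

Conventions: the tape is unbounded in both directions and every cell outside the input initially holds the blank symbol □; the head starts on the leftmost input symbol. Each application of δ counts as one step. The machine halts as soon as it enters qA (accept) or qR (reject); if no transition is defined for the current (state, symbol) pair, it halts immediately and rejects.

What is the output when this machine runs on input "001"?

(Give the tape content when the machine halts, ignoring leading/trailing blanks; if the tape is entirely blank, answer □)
Step 0: [q0]001 (head at position 0)
Step 1: δ(q0, 0) = (q0, 1, R)  ⊢  1[q0]01 (head at position 1)
Step 2: δ(q0, 0) = (q0, 1, R)  ⊢  11[q0]1 (head at position 2)
Step 3: δ(q0, 1) = (q0, 0, R)  ⊢  110[q0]□ (head at position 3)
Step 4: δ(q0, □) = (q1, □, L)  ⊢  11[q1]0□ (head at position 2)
Step 5: δ(q1, 0) = (q1, 0, L)  ⊢  1[q1]10□ (head at position 1)
Step 6: δ(q1, 1) = (q1, 1, L)  ⊢  [q1]110□ (head at position 0)
Step 7: δ(q1, 1) = (q1, 1, L)  ⊢  [q1]□110□ (head at position -1)
Step 8: δ(q1, □) = (qA, □, R)  ⊢  □[qA]110□ (head at position 0)
The machine is in qA, so it halts and accepts.
Tape content when halted (ignoring surrounding blanks): 110

Final answer: Output: 110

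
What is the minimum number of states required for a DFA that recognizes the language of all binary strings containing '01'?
Language: binary strings containing '01'
Lower bound (Myhill–Nerode): the prefixes ε, 0, 01 are pairwise distinguishable:
  ε vs 01: suffix ε distinguishes them (ε is rejected, 01 is accepted)
  0 vs 01: suffix ε distinguishes them (0 is rejected, 01 is accepted)
  ε vs 0: suffix 1 distinguishes them (ε·1 = 1 is rejected, 0·1 = 01 is accepted)
So any DFA needs at least 3 states.
Upper bound: a DFA with 3 states exists (one state per class above: 'no progress', 'last symbol 0', and 'seen 01' (accepting sink)).
Minimum states: 3

Final answer: 3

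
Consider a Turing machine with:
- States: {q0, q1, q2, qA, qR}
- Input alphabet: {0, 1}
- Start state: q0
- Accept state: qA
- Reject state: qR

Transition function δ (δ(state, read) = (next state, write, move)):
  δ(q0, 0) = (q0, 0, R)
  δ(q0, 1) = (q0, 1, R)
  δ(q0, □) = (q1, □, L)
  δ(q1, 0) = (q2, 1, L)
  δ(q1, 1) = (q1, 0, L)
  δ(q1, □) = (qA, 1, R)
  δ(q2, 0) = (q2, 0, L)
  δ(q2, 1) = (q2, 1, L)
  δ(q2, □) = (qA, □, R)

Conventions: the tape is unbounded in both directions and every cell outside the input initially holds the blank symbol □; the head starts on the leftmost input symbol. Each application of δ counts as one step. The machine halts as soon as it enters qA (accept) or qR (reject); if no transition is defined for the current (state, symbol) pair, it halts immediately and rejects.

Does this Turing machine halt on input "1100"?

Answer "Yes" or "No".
Step 0: [q0]1100 (head at position 0)
Step 1: δ(q0, 1) = (q0, 1, R)  ⊢  1[q0]100 (head at position 1)
Step 2: δ(q0, 1) = (q0, 1, R)  ⊢  11[q0]00 (head at position 2)
Step 3: δ(q0, 0) = (q0, 0, R)  ⊢  110[q0]0 (head at position 3)
Step 4: δ(q0, 0) = (q0, 0, R)  ⊢  1100[q0]□ (head at position 4)
Step 5: δ(q0, □) = (q1, □, L)  ⊢  110[q1]0□ (head at position 3)
Step 6: δ(q1, 0) = (q2, 1, L)  ⊢  11[q2]01□ (head at position 2)
Step 7: δ(q2, 0) = (q2, 0, L)  ⊢  1[q2]101□ (head at position 1)
Step 8: δ(q2, 1) = (q2, 1, L)  ⊢  [q2]1101□ (head at position 0)
Step 9: δ(q2, 1) = (q2, 1, L)  ⊢  [q2]□1101□ (head at position -1)
Step 10: δ(q2, □) = (qA, □, R)  ⊢  □[qA]1101□ (head at position 0)
The machine is in qA, so it halts and accepts.
It halts after 10 steps.

Final answer: Yes - halts after 10 steps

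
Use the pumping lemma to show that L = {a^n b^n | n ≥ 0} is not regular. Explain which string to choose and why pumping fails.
Language: L = {a^n b^n | n ≥ 0} (equal numbers of a's followed by b's)
Step 1: Assume for contradiction that L is regular, with pumping length p.
Step 2: Choose s = a^p b^p. Then s ∈ L (it has p a's followed by p b's) and |s| ≥ p.
Step 3: Consider any decomposition s = xyz with |xy| ≤ p and |y| > 0. Since |xy| ≤ p and the first p symbols of s are all a's, y = a^k for some k with 1 ≤ k ≤ p.
Step 4: Pumping up (i = 2): xy²z = a^(p+k) b^p, which has more a's than b's, so xy²z ∉ L.
This contradicts the pumping lemma, so L is not regular.

Final answer: Choose s = a^p b^p. Since |xy| ≤ p, y = a^k with k ≥ 1. Then xy²z = a^(p+k) b^p ∉ L.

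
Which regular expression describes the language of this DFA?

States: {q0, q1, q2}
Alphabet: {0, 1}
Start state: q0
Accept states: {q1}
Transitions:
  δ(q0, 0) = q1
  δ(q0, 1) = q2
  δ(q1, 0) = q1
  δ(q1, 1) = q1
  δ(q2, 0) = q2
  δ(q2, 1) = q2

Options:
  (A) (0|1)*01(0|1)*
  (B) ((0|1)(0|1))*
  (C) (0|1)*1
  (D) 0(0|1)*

Testing sample strings against the DFA:
  '101' -> rejected
  '11' -> rejected
  '01011' -> accepted
  '00011' -> accepted
Checking each option for a counterexample:
  (A) (0|1)*01(0|1)*: '0' is accepted by the DFA but does not match the regex → eliminated
  (B) ((0|1)(0|1))*: ε is rejected by the DFA but matches the regex → eliminated
  (C) (0|1)*1: '0' is accepted by the DFA but does not match the regex → eliminated
  (D) 0(0|1)*: agrees with the DFA on all strings of length ≤ 4
Only (D) 0(0|1)* is consistent with the DFA.

Final answer: (D) 0(0|1)*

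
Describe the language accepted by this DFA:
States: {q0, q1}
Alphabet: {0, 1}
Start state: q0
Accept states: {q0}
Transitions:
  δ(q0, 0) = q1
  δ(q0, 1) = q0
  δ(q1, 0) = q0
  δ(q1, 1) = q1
Analyzing the DFA structure:
Start state: q0
Accept states: {q0}
Interpreting what each state remembers (checking against the transitions):
  q0: an even number of 0s has been read so far
  q1: an odd number of 0s has been read so far
  δ(q0, 0): in q0 (an even number of 0s has been read so far), after reading 0 we have: an odd number of 0s has been read so far → q1
  δ(q0, 1): in q0 (an even number of 0s has been read so far), after reading 1 we have: an even number of 0s has been read so far → q0
  δ(q1, 0): in q1 (an odd number of 0s has been read so far), after reading 0 we have: an even number of 0s has been read so far → q0
  δ(q1, 1): in q1 (an odd number of 0s has been read so far), after reading 1 we have: an odd number of 0s has been read so far → q1
A string is accepted iff it ends in {q0}, i.e. an even number of 0s has been read so far.
Language: All binary strings with an even number of 0s

Final answer: All binary strings with an even number of 0s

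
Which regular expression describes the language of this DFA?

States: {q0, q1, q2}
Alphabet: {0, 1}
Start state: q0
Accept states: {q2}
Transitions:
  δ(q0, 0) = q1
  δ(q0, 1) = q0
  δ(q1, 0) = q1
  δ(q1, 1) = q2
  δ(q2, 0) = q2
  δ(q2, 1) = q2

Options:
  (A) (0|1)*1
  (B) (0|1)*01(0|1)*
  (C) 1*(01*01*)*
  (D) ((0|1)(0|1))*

Testing sample strings against the DFA:
  '1100' -> rejected
  '11' -> rejected
  '001' -> accepted
  '10' -> rejected
Checking each option for a counterexample:
  (A) (0|1)*1: '1' is rejected by the DFA but matches the regex → eliminated
  (B) (0|1)*01(0|1)*: agrees with the DFA on all strings of length ≤ 4
  (C) 1*(01*01*)*: ε is rejected by the DFA but matches the regex → eliminated
  (D) ((0|1)(0|1))*: ε is rejected by the DFA but matches the regex → eliminated
Only (B) (0|1)*01(0|1)* is consistent with the DFA.

Final answer: (B) (0|1)*01(0|1)*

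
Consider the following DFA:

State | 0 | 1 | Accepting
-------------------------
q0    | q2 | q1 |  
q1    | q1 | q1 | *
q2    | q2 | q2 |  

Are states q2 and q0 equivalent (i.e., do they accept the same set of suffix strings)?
Try the suffix "1".
From q2: q2 → q2 — not accepting.
From q0: q0 → q1 — accepting.
The two states disagree on this suffix, so they are not equivalent.

Final answer: No. Distinguishing string: "1" - accepted from q0 but not from q2.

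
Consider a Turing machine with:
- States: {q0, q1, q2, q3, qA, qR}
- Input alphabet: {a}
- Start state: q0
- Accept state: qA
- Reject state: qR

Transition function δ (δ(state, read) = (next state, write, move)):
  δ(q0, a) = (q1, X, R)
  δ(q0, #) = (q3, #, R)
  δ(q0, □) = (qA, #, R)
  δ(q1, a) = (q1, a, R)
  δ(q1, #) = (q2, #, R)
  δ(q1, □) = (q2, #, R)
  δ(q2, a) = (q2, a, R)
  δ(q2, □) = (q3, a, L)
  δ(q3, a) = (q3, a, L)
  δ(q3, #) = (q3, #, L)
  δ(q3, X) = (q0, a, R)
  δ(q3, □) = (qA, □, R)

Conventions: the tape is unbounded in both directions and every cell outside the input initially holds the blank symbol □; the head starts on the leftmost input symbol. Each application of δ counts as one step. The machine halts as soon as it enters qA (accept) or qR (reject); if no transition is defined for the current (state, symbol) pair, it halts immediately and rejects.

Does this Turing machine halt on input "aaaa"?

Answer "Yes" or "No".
Trace (configuration after each step, as tape_left[state]tape_right with head position):
Step 0: [q0]aaaa (head at position 0)
Step 1: X[q1]aaa (head 1)
Step 2: Xa[q1]aa (head 2)
Step 3: Xaa[q1]a (head 3)
Step 4: Xaaa[q1]□ (head 4)
Step 5: Xaaa#[q2]□ (head 5)
Step 6: Xaaa[q3]#a (head 4)
Step 7: Xaa[q3]a#a (head 3)
Step 8: Xa[q3]aa#a (head 2)
Step 9: X[q3]aaa#a (head 1)
Step 10: [q3]Xaaa#a (head 0)
Step 11: a[q0]aaa#a (head 1)
Step 12: aX[q1]aa#a (head 2)
Step 13: aXa[q1]a#a (head 3)
Step 14: aXaa[q1]#a (head 4)
Step 15: aXaa#[q2]a (head 5)
Step 16: aXaa#a[q2]□ (head 6)
Step 17: aXaa#[q3]aa (head 5)
Step 18: aXaa[q3]#aa (head 4)
Step 19: aXa[q3]a#aa (head 3)
Step 20: aX[q3]aa#aa (head 2)
Step 21: a[q3]Xaa#aa (head 1)
Step 22: aa[q0]aa#aa (head 2)
Step 23: aaX[q1]a#aa (head 3)
Step 24: aaXa[q1]#aa (head 4)
Step 25: aaXa#[q2]aa (head 5)
Step 26: aaXa#a[q2]a (head 6)
Step 27: aaXa#aa[q2]□ (head 7)
Step 28: aaXa#a[q3]aa (head 6)
Step 29: aaXa#[q3]aaa (head 5)
Step 30: aaXa[q3]#aaa (head 4)
Step 31: aaX[q3]a#aaa (head 3)
Step 32: aa[q3]Xa#aaa (head 2)
Step 33: aaa[q0]a#aaa (head 3)
Step 34: aaaX[q1]#aaa (head 4)
Step 35: aaaX#[q2]aaa (head 5)
Step 36: aaaX#a[q2]aa (head 6)
Step 37: aaaX#aa[q2]a (head 7)
Step 38: aaaX#aaa[q2]□ (head 8)
Step 39: aaaX#aa[q3]aa (head 7)
Step 40: aaaX#a[q3]aaa (head 6)
Step 41: aaaX#[q3]aaaa (head 5)
Step 42: aaaX[q3]#aaaa (head 4)
Step 43: aaa[q3]X#aaaa (head 3)
Step 44: aaaa[q0]#aaaa (head 4)
Step 45: aaaa#[q3]aaaa (head 5)
Step 46: aaaa[q3]#aaaa (head 4)
Step 47: aaa[q3]a#aaaa (head 3)
Step 48: aa[q3]aa#aaaa (head 2)
Step 49: a[q3]aaa#aaaa (head 1)
Step 50: [q3]aaaa#aaaa (head 0)
Step 51: [q3]□aaaa#aaaa (head -1)
Step 52: □[qA]aaaa#aaaa (head 0)
The machine is in qA, so it halts and accepts.
It halts after 52 steps.

Final answer: Yes - halts after 52 steps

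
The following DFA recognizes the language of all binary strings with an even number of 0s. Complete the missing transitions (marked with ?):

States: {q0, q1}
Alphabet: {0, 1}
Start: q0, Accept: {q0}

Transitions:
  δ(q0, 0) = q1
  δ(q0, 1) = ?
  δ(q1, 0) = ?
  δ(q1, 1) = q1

What each state remembers (consistent with the given transitions and accept states):
  q0: an even number of 0s has been read so far
  q1: an odd number of 0s has been read so far
Filling in the missing entries:
  δ(q0, 1): in q0 (an even number of 0s has been read so far), after reading 1 we have: an even number of 0s has been read so far → q0
  δ(q1, 0): in q1 (an odd number of 0s has been read so far), after reading 0 we have: an even number of 0s has been read so far → q0

Final answer: δ(q0, 1) = q0; δ(q1, 0) = q0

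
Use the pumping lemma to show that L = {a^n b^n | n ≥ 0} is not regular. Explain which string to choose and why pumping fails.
Language: L = {a^n b^n | n ≥ 0} (equal numbers of a's followed by b's)
Step 1: Assume for contradiction that L is regular, with pumping length p.
Step 2: Choose s = a^p b^p. Then s ∈ L (it has p a's followed by p b's) and |s| ≥ p.
Step 3: Consider any decomposition s = xyz with |xy| ≤ p and |y| > 0. Since |xy| ≤ p and the first p symbols of s are all a's, y = a^k for some k with 1 ≤ k ≤ p.
Step 4: Pumping up (i = 2): xy²z = a^(p+k) b^p, which has more a's than b's, so xy²z ∉ L.
This contradicts the pumping lemma, so L is not regular.

Final answer: Choose s = a^p b^p. Since |xy| ≤ p, y = a^k with k ≥ 1. Then xy²z = a^(p+k) b^p ∉ L.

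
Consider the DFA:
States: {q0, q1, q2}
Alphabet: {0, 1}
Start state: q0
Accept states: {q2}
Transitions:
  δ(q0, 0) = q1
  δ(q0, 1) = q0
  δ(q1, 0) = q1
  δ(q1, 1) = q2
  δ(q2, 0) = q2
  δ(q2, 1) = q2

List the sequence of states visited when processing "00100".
Starting at q0
Read '0': q0 -> q1
Read '0': q1 -> q1
Read '1': q1 -> q2
Read '0': q2 -> q2
Read '0': q2 -> q2

Final answer: q0 -> q1 -> q1 -> q2 -> q2 -> q2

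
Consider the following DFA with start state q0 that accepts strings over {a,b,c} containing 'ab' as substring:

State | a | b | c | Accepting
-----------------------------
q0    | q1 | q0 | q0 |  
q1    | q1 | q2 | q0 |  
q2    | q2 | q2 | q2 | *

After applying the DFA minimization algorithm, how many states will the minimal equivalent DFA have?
All 3 states are reachable from q0, so none can be removed as unreachable.
Table-filling: first mark every (accepting, non-accepting) pair as distinguishable (accepting: {q2}; non-accepting: {q0, q1}).
Round 1: (q0, q1) on 'b' go to q0 and q2, already distinguishable → mark.
Every pair of states is distinguishable, so the DFA is already minimal.
Equivalence classes: {q0}, {q1}, {q2} → 3 states.

Final answer: 3 states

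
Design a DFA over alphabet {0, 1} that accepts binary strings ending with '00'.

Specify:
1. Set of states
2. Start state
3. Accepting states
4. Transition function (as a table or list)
One valid DFA (any DFA recognizing the same language is acceptable):
States: {q0, q1, q2}
Start: q0
Accepting: {q2}
Transitions (accepting states marked with *):
State | 0 | 1 | Accepting
-------------------------
q0    | q1 | q0 |  
q1    | q2 | q0 |  
q2    | q2 | q0 | *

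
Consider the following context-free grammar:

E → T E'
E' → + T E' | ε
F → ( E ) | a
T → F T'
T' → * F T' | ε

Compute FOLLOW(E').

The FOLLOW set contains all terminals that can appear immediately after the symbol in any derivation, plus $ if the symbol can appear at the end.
Useful FIRST sets: FIRST(E') = {+, ε}, FIRST(T') = {*, ε} (both E' and T' are nullable).
FOLLOW(E): E is the start symbol → $; E appears in F → ( E ) followed by ')' → FOLLOW(E) = {), $}.
FOLLOW(E'): E' appears at the right end of E → T E' and of E' → + T E', so FOLLOW(E') ⊇ FOLLOW(E) (the second occurrence adds nothing new). FOLLOW(E') = {), $}.

Final answer: {$, )}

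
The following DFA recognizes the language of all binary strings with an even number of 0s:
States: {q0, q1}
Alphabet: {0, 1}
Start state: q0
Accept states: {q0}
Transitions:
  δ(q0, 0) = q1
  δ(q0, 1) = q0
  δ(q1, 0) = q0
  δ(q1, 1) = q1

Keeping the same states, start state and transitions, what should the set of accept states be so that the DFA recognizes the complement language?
The DFA is complete (every state has a transition on every symbol), so the complement
is recognized by the same DFA with accepting and non-accepting states swapped.
Original accept states: {q0}
Complement accept states = All states - Original accept states
= {q0, q1} - {q0}
= {q1}
Complement language: strings with an ODD number of 0s

Final answer: {q1}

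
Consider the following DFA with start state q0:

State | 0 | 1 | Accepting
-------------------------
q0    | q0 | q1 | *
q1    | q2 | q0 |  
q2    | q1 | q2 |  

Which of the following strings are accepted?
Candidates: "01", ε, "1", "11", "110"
"01": q0 → q0 → q1; q1 is not accepting → rejected
ε: q0; q0 is accepting → accepted
"1": q0 → q1; q1 is not accepting → rejected
"11": q0 → q1 → q0; q0 is accepting → accepted
"110": q0 → q1 → q0 → q0; q0 is accepting → accepted

Final answer: ε, "11", "110"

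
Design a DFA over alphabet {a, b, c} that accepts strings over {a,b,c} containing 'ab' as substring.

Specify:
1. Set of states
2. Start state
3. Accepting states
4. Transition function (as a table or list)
One valid DFA (any DFA recognizing the same language is acceptable):
States: {q0, q1, q2}
Start: q0
Accepting: {q2}
Transitions (accepting states marked with *):
State | a | b | c | Accepting
-----------------------------
q0    | q1 | q0 | q0 |  
q1    | q1 | q2 | q0 |  
q2    | q2 | q2 | q2 | *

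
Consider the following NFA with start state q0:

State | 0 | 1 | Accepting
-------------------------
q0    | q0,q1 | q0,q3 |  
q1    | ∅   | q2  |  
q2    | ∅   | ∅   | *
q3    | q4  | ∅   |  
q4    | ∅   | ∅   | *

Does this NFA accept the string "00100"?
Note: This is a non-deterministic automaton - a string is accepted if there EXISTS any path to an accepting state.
Track the set of states the NFA could be in: start {q0}
Read '0': {q0} → {q0, q1}
Read '0': {q0, q1} → {q0, q1}
Read '1': {q0, q1} → {q0, q2, q3}
Read '0': {q0, q2, q3} → {q0, q1, q4}
Read '0': {q0, q1, q4} → {q0, q1}
Final set {q0, q1} contains no accepting state → rejected.

Final answer: No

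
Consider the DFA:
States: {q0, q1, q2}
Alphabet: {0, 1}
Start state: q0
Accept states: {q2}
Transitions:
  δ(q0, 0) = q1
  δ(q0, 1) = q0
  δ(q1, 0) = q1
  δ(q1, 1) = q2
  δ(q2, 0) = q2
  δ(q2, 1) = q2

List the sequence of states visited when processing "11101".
Starting at q0
Read '1': q0 -> q0
Read '1': q0 -> q0
Read '1': q0 -> q0
Read '0': q0 -> q1
Read '1': q1 -> q2

Final answer: q0 -> q0 -> q0 -> q0 -> q1 -> q2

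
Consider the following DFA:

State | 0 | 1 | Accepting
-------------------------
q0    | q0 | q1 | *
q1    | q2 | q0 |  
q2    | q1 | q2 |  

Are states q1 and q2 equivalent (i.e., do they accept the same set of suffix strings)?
Try the suffix "1".
From q1: q1 → q0 — accepting.
From q2: q2 → q2 — not accepting.
The two states disagree on this suffix, so they are not equivalent.

Final answer: No. Distinguishing string: "1" - accepted from q1 but not from q2.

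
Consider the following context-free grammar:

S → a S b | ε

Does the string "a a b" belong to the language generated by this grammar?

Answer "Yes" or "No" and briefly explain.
Every derivation applies S → a S b some number n of times and then S → ε, producing a^n b^n with equally many a's and b's. The string a a b has two a's but only one b, so it cannot be derived.

Final answer: No - no valid derivation exists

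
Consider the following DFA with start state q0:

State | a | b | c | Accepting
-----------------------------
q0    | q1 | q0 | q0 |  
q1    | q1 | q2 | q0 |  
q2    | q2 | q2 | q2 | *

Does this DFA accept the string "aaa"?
Start in q0.
Read 'a': q0 → q1
Read 'a': q1 → q1
Read 'a': q1 → q1
Final state q1 is not accepting, so the string is rejected.

Final answer: No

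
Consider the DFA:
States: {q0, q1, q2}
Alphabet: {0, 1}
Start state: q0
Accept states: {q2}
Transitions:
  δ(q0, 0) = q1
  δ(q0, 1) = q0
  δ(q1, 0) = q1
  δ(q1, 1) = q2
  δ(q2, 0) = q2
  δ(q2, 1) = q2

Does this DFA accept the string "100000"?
Processing string "100000":
  q0 --1--> q0
  q0 --0--> q1
  q1 --0--> q1
  q1 --0--> q1
  q1 --0--> q1
  q1 --0--> q1
Final state: q1
Accept states: {q2}
q1 is not an accept state, so the string is rejected.

Final answer: No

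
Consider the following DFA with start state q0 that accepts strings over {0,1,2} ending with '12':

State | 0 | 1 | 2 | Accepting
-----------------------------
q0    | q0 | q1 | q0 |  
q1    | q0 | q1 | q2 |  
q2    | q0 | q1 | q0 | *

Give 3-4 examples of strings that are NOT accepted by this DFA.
Any strings that end in a non-accepting state work; for example:
"221": q0 → q0 → q0 → q1; q1 is not accepting → rejected
"2021": q0 → q0 → q0 → q0 → q1; q1 is not accepting → rejected
"2121": q0 → q0 → q1 → q2 → q1; q1 is not accepting → rejected
"2202": q0 → q0 → q0 → q0 → q0; q0 is not accepting → rejected

Final answer: "221", "2021", "2121", "2202"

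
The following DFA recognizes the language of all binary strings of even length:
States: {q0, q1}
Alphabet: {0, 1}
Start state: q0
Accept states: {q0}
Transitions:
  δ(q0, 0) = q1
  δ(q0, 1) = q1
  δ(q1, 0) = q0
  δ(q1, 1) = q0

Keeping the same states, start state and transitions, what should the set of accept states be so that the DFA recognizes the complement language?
The DFA is complete (every state has a transition on every symbol), so the complement
is recognized by the same DFA with accepting and non-accepting states swapped.
Original accept states: {q0}
Complement accept states = All states - Original accept states
= {q0, q1} - {q0}
= {q1}
Complement language: strings of ODD length

Final answer: {q1}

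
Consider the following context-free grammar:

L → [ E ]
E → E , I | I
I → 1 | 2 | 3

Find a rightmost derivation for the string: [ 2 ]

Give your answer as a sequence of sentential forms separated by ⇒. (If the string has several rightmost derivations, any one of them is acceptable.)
Start with L.
Step 1: the rightmost non-terminal is L; apply L → [ E ]:  [ E ]
Step 2: the rightmost non-terminal is E; apply E → I:  [ I ]
Step 3: the rightmost non-terminal is I; apply I → 2:  [ 2 ]

Final answer: L ⇒ [ E ] ⇒ [ I ] ⇒ [ 2 ]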